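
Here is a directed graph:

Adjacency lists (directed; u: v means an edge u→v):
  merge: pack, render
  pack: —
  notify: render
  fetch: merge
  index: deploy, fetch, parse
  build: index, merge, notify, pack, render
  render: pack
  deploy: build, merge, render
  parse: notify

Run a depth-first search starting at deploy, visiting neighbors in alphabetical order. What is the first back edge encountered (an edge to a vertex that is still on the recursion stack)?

DFS from deploy (visiting neighbors in alphabetical order); mark gray on enter, black on exit:
deploy gray
  build gray
    index gray
      index→deploy: deploy is gray → back edge
First back edge: index → deploy.

index→deploy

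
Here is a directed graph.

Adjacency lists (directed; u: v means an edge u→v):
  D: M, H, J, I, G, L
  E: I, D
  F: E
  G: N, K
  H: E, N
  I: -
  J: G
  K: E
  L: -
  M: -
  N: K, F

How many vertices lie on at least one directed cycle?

8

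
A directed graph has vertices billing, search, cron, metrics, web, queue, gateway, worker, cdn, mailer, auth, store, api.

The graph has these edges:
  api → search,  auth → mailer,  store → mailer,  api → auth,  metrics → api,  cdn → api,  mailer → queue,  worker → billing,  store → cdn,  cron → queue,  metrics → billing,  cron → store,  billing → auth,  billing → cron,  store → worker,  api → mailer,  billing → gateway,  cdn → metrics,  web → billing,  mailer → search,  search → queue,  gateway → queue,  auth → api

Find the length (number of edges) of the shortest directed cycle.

2

For each vertex v, BFS finds the shortest path from v back to v.
The shortest such closed walk is auth → api → auth, length 2.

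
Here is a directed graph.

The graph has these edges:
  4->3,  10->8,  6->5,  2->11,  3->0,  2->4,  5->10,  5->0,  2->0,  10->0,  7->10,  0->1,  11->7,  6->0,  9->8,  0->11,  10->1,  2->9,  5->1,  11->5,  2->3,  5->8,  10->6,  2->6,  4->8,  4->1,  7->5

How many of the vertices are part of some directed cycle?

A vertex is on a directed cycle iff it belongs to a strongly connected component of size ≥ 2 (or has a self-loop).
The vertices on cycles are {0, 5, 6, 7, 10, 11} — 6 in total.

6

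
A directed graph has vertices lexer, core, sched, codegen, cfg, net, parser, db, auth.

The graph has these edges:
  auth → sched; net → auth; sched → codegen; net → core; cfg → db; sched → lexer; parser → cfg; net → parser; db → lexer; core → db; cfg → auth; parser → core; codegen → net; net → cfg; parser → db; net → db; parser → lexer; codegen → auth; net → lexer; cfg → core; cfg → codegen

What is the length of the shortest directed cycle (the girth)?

3

For each vertex v, BFS finds the shortest path from v back to v.
The shortest such closed walk is cfg → codegen → net → cfg, length 3.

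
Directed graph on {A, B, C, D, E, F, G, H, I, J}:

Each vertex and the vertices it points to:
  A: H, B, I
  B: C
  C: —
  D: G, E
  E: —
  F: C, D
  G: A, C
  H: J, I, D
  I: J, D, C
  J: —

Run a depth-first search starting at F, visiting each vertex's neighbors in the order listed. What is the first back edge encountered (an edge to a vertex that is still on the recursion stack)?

DFS from F (visiting each vertex's neighbors in the order listed); mark gray on enter, black on exit:
F gray
  C gray
  C black
  D gray
    G gray
      A gray
        H gray
          J gray
          J black
          I gray
            I→J: J black — skip
            I→D: D is gray → back edge
First back edge: I → D.

I->D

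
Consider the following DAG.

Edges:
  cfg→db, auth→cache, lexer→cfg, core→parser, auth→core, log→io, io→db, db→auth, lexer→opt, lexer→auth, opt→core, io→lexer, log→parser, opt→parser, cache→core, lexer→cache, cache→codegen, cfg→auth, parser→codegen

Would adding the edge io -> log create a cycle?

Yes

Adding io→log creates a cycle iff log can already reach io.
Path from log: log → io.
So log → … → io → log is a cycle.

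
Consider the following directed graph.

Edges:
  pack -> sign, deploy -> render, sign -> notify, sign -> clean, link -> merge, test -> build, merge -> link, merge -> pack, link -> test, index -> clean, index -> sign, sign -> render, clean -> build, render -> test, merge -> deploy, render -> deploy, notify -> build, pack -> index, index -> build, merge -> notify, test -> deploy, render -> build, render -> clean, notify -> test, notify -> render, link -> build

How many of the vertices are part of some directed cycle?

5

A vertex is on a directed cycle iff it belongs to a strongly connected component of size ≥ 2 (or has a self-loop).
The vertices on cycles are {link, test, merge, deploy, render} — 5 in total.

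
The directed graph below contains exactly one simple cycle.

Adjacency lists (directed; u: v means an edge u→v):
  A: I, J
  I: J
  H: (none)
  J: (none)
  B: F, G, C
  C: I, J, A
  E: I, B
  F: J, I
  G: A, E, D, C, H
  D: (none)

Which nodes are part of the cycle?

B, E, G

DFS with gray/black marking from E:
E gray
  I gray
    J gray
    J black
  I black
  B gray
    F gray
      F→J: J black — skip
      F→I: I black — skip
    F black
    G gray
      A gray
        A→I: I black — skip
        A→J: J black — skip
      A black
      G→E: E is gray → back edge
Back edge closes the cycle E → B → G → E; its vertices are {B, E, G}.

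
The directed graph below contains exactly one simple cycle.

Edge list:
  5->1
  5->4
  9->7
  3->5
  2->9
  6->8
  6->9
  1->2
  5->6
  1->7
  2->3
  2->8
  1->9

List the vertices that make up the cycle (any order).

1, 2, 3, 5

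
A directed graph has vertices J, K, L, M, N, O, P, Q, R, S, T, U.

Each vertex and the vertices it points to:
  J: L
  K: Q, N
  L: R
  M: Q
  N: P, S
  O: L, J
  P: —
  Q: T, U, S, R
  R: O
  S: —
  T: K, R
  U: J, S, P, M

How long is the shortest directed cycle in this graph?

For each vertex v, BFS finds the shortest path from v back to v.
The shortest such closed walk is Q → T → K → Q, length 3.

3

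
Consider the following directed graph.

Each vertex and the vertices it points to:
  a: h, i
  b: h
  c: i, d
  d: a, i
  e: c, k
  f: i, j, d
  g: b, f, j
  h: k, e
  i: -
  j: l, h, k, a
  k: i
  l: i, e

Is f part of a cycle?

No

f lies on a cycle iff there is a path from f back to itself.
Exploring from f, it never reaches itself; equivalently, its strongly connected component is a singleton.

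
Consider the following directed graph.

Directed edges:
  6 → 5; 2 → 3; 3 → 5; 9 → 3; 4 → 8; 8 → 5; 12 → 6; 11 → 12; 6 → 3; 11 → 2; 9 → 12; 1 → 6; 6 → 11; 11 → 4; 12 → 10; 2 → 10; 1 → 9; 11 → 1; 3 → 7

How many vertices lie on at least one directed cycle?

A vertex is on a directed cycle iff it belongs to a strongly connected component of size ≥ 2 (or has a self-loop).
The vertices on cycles are {1, 6, 9, 11, 12} — 5 in total.

5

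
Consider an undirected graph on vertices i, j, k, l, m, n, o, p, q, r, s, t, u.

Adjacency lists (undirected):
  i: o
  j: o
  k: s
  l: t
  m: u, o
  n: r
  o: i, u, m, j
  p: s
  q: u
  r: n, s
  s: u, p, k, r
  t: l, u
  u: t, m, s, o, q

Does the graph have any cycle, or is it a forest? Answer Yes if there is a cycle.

Yes

DFS, tracking each vertex's parent; an edge to a visited non-parent vertex closes a cycle.
Start from l:
visit l (parent –)
  visit t (parent l)
    t–l: parent, skip
    visit u (parent t)
      u–t: parent, skip
      visit m (parent u)
        m–u: parent, skip
        visit o (parent m)
          visit i (parent o)
            i–o: parent, skip
          o–u: u visited and ≠ parent → cycle
Cycle: u – m – o – u.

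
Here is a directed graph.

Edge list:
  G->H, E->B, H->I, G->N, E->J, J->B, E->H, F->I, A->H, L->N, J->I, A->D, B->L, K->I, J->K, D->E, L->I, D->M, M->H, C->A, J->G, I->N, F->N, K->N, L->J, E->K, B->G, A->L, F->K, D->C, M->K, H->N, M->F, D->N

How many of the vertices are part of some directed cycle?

A vertex is on a directed cycle iff it belongs to a strongly connected component of size ≥ 2 (or has a self-loop).
The vertices on cycles are {A, B, C, D, J, L} — 6 in total.

6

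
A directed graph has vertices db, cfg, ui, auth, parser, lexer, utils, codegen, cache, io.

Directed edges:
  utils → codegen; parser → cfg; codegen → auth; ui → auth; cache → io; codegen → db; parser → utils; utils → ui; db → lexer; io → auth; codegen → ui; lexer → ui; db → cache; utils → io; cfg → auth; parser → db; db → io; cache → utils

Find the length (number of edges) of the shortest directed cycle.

4

For each vertex v, BFS finds the shortest path from v back to v.
The shortest such closed walk is db → cache → utils → codegen → db, length 4.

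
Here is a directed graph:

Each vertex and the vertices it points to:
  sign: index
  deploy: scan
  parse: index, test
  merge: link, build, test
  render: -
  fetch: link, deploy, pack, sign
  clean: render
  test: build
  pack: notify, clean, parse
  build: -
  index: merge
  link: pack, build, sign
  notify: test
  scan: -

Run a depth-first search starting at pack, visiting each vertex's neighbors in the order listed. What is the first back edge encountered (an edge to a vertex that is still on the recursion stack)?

link->pack

DFS from pack (visiting each vertex's neighbors in the order listed); mark gray on enter, black on exit:
pack gray
  notify gray
    test gray
      build gray
      build black
    test black
  notify black
  clean gray
    render gray
    render black
  clean black
  parse gray
    index gray
      merge gray
        link gray
          link→pack: pack is gray → back edge
First back edge: link → pack.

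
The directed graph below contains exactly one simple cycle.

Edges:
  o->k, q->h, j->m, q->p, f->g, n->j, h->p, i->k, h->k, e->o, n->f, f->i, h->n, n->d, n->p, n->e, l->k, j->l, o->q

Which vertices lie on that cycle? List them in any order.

e, h, n, o, q

DFS with gray/black marking from n:
n gray
  j gray
    m gray
    m black
    l gray
      k gray
      k black
    l black
  j black
  p gray
  p black
  d gray
  d black
  e gray
    o gray
      o→k: k black — skip
      q gray
        q→p: p black — skip
        h gray
          h→p: p black — skip
          h→n: n is gray → back edge
Back edge closes the cycle n → e → o → q → h → n; its vertices are {e, h, n, o, q}.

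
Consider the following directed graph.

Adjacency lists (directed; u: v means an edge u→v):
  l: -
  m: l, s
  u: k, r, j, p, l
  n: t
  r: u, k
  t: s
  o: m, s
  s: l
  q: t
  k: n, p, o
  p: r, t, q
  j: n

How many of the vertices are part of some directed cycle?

A vertex is on a directed cycle iff it belongs to a strongly connected component of size ≥ 2 (or has a self-loop).
The vertices on cycles are {k, p, r, u} — 4 in total.

4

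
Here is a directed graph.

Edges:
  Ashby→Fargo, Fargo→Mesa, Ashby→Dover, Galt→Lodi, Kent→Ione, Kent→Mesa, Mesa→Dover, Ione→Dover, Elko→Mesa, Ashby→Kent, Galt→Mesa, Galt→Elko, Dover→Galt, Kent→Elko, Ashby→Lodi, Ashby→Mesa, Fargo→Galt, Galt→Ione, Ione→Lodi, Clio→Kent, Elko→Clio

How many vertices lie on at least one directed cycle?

A vertex is on a directed cycle iff it belongs to a strongly connected component of size ≥ 2 (or has a self-loop).
The vertices on cycles are {Clio, Elko, Galt, Ione, Kent, Mesa, Dover} — 7 in total.

7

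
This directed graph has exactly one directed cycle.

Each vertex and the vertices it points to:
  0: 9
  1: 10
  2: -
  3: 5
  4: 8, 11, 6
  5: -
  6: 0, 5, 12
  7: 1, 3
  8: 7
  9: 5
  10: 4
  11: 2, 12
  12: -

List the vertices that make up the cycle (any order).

DFS with gray/black marking from 4:
4 gray
  8 gray
    7 gray
      1 gray
        10 gray
          10→4: 4 is gray → back edge
Back edge closes the cycle 4 → 8 → 7 → 1 → 10 → 4; its vertices are {1, 4, 7, 8, 10}.

1, 4, 7, 8, 10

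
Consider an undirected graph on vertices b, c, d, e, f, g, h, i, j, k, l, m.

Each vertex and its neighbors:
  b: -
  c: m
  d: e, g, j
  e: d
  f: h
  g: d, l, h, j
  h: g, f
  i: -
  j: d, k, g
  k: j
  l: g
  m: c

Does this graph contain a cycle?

Yes

DFS, tracking each vertex's parent; an edge to a visited non-parent vertex closes a cycle.
Start from j:
visit j (parent –)
  visit d (parent j)
    visit e (parent d)
      e–d: parent, skip
    visit g (parent d)
      g–d: parent, skip
      visit l (parent g)
        l–g: parent, skip
      visit h (parent g)
        h–g: parent, skip
        visit f (parent h)
          f–h: parent, skip
      g–j: j visited and ≠ parent → cycle
Cycle: j – d – g – j.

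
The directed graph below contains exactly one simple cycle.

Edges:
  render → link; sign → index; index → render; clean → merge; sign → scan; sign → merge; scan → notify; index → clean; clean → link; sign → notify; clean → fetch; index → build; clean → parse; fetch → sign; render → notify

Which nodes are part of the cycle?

sign, clean, fetch, index

DFS with gray/black marking from index:
index gray
  clean gray
    merge gray
    merge black
    parse gray
    parse black
    fetch gray
      sign gray
        scan gray
          notify gray
          notify black
        scan black
        sign→merge: merge black — skip
        sign→notify: notify black — skip
        sign→index: index is gray → back edge
Back edge closes the cycle index → clean → fetch → sign → index; its vertices are {sign, clean, fetch, index}.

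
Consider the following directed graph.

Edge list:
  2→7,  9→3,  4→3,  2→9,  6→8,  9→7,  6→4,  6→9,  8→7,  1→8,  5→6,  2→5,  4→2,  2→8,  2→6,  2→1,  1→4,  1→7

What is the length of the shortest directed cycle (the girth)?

For each vertex v, BFS finds the shortest path from v back to v.
The shortest such closed walk is 2 → 1 → 4 → 2, length 3.

3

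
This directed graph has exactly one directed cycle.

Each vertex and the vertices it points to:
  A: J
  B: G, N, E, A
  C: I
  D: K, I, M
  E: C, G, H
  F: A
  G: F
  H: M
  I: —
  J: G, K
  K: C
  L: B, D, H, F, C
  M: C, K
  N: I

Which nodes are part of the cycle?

A, F, G, J

DFS with gray/black marking from F:
F gray
  A gray
    J gray
      G gray
        G→F: F is gray → back edge
Back edge closes the cycle F → A → J → G → F; its vertices are {A, F, G, J}.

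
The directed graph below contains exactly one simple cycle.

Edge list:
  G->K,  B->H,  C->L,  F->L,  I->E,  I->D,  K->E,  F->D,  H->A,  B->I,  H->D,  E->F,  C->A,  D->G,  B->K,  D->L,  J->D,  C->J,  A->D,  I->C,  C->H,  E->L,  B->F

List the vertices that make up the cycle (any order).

DFS with gray/black marking from K:
K gray
  E gray
    F gray
      D gray
        L gray
        L black
        G gray
          G→K: K is gray → back edge
Back edge closes the cycle K → E → F → D → G → K; its vertices are {D, E, F, G, K}.

D, E, F, G, K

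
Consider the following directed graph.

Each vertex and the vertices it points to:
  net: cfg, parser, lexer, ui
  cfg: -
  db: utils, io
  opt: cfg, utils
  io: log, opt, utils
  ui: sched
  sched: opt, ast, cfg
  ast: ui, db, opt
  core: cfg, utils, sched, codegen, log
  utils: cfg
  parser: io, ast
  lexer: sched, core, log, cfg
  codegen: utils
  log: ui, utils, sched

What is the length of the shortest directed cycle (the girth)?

3

For each vertex v, BFS finds the shortest path from v back to v.
The shortest such closed walk is ast → ui → sched → ast, length 3.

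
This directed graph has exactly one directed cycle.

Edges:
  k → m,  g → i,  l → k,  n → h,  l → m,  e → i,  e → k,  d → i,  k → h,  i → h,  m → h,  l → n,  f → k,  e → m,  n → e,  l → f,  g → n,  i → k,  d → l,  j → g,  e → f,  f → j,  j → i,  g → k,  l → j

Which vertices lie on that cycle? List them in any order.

e, f, g, j, n

DFS with gray/black marking from f:
f gray
  j gray
    g gray
      n gray
        e gray
          e→f: f is gray → back edge
Back edge closes the cycle f → j → g → n → e → f; its vertices are {e, f, g, j, n}.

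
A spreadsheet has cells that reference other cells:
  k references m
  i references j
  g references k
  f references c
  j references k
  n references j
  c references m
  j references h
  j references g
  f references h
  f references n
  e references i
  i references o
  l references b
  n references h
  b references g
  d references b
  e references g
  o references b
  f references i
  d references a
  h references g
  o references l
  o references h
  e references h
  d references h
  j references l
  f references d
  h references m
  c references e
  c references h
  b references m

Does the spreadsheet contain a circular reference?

No

DFS with white/gray/black marking, starting from j:
j gray
  l gray
    b gray
      m gray
      m black
      g gray
        k gray
          k→m: m black — skip
        k black
      g black
    b black
  l black
  j→k: k black — skip
  h gray
    h→g: g black — skip
    h→m: m black — skip
  h black
  j→g: g black — skip
j black
f gray
  i gray
    i→j: j black — skip
    o gray
      o→b: b black — skip
      o→h: h black — skip
      o→l: l black — skip
    o black
  i black
  d gray
    d→b: b black — skip
    a gray
    a black
    d→h: h black — skip
  d black
  f→h: h black — skip
  c gray
    e gray
      e→h: h black — skip
      e→g: g black — skip
      e→i: i black — skip
    e black
    c→m: m black — skip
    c→h: h black — skip
  c black
  n gray
    n→h: h black — skip
    n→j: j black — skip
  n black
f black
Every edge goes to a white or black vertex — no back edge, so the graph is acyclic.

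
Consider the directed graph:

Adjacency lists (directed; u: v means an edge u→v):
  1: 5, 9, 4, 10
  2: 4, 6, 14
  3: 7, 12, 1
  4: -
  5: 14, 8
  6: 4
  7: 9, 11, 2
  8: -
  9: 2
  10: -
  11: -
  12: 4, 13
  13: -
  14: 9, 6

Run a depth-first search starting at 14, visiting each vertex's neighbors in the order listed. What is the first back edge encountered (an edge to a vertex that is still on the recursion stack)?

2→14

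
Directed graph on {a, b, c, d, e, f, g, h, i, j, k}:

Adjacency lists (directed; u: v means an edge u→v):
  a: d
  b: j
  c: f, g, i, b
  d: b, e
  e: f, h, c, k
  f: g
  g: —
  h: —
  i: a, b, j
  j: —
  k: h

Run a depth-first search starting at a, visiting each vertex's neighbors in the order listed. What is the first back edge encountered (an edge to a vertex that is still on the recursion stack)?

DFS from a (visiting each vertex's neighbors in the order listed); mark gray on enter, black on exit:
a gray
  d gray
    b gray
      j gray
      j black
    b black
    e gray
      f gray
        g gray
        g black
      f black
      h gray
      h black
      c gray
        c→f: f black — skip
        c→g: g black — skip
        i gray
          i→a: a is gray → back edge
First back edge: i → a.

i→a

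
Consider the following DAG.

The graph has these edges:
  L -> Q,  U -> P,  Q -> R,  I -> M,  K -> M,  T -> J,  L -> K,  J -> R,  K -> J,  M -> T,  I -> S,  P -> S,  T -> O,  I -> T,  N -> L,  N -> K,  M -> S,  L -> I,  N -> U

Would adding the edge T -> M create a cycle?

Yes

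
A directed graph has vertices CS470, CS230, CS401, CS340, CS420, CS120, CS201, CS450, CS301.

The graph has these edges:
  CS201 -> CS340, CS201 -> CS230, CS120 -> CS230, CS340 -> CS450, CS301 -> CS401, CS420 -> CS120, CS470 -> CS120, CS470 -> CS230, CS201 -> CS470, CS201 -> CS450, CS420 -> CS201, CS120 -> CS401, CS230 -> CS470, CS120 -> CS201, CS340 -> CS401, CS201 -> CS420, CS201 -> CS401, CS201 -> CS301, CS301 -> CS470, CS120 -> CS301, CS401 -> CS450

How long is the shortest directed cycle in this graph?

For each vertex v, BFS finds the shortest path from v back to v.
The shortest such closed walk is CS420 → CS201 → CS420, length 2.

2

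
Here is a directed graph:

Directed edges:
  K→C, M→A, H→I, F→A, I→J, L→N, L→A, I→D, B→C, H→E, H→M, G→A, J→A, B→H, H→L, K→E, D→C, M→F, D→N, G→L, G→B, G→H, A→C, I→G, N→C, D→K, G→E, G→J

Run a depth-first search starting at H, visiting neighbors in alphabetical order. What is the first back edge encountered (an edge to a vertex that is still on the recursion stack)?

B->H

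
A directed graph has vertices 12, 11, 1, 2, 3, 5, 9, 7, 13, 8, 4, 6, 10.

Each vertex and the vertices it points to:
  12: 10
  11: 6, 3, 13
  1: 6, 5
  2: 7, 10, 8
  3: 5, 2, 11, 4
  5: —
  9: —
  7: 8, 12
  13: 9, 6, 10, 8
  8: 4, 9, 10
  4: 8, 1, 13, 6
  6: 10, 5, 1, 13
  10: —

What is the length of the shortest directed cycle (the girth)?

For each vertex v, BFS finds the shortest path from v back to v.
The shortest such closed walk is 3 → 11 → 3, length 2.

2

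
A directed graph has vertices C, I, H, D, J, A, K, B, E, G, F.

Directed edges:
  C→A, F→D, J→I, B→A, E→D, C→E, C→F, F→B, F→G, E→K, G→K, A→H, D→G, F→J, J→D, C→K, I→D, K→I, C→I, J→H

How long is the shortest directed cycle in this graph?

4

For each vertex v, BFS finds the shortest path from v back to v.
The shortest such closed walk is D → G → K → I → D, length 4.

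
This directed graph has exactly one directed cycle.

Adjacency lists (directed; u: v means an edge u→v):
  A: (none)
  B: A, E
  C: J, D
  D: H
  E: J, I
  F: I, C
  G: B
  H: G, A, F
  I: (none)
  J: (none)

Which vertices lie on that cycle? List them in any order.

C, D, F, H

DFS with gray/black marking from H:
H gray
  G gray
    B gray
      A gray
      A black
      E gray
        J gray
        J black
        I gray
        I black
      E black
    B black
  G black
  H→A: A black — skip
  F gray
    F→I: I black — skip
    C gray
      C→J: J black — skip
      D gray
        D→H: H is gray → back edge
Back edge closes the cycle H → F → C → D → H; its vertices are {C, D, F, H}.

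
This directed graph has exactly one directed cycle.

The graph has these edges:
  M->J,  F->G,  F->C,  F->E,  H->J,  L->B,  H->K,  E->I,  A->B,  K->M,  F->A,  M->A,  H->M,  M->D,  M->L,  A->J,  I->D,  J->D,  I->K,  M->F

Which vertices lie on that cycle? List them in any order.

DFS with gray/black marking from M:
M gray
  D gray
  D black
  L gray
    B gray
    B black
  L black
  A gray
    J gray
      J→D: D black — skip
    J black
    A→B: B black — skip
  A black
  M→J: J black — skip
  F gray
    E gray
      I gray
        I→D: D black — skip
        K gray
          K→M: M is gray → back edge
Back edge closes the cycle M → F → E → I → K → M; its vertices are {E, F, I, K, M}.

E, F, I, K, M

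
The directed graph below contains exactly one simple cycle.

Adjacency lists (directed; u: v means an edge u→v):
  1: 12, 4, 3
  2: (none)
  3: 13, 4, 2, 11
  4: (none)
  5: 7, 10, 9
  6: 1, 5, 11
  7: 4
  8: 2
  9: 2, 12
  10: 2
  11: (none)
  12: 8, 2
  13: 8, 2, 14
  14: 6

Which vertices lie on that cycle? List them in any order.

1, 3, 6, 13, 14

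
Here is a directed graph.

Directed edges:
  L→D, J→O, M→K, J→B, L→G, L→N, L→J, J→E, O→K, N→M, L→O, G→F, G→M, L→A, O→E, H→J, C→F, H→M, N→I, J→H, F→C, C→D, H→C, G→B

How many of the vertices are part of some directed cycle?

A vertex is on a directed cycle iff it belongs to a strongly connected component of size ≥ 2 (or has a self-loop).
The vertices on cycles are {C, F, H, J} — 4 in total.

4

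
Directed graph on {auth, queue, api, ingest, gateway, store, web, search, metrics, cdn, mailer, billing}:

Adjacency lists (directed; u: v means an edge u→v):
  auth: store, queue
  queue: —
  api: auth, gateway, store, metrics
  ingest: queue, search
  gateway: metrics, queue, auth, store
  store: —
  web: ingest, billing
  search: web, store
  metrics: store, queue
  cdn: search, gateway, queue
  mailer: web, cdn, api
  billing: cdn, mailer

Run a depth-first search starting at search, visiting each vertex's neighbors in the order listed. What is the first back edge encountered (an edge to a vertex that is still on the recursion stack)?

DFS from search (visiting each vertex's neighbors in the order listed); mark gray on enter, black on exit:
search gray
  web gray
    ingest gray
      queue gray
      queue black
      ingest→search: search is gray → back edge
First back edge: ingest → search.

ingest->search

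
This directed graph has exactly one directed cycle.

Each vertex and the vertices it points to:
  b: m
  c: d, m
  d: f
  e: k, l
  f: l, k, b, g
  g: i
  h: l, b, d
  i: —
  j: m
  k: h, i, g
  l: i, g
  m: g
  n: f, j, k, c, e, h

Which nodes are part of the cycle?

d, f, h, k

DFS with gray/black marking from h:
h gray
  l gray
    i gray
    i black
    g gray
      g→i: i black — skip
    g black
  l black
  b gray
    m gray
      m→g: g black — skip
    m black
  b black
  d gray
    f gray
      f→l: l black — skip
      k gray
        k→h: h is gray → back edge
Back edge closes the cycle h → d → f → k → h; its vertices are {d, f, h, k}.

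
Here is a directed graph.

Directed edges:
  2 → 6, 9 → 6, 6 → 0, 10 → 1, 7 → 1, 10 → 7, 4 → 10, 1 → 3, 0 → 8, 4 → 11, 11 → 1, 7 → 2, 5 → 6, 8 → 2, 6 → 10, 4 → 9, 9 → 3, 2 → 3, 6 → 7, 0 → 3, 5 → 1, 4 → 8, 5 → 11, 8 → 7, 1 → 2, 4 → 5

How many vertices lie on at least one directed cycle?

7

A vertex is on a directed cycle iff it belongs to a strongly connected component of size ≥ 2 (or has a self-loop).
The vertices on cycles are {0, 1, 2, 6, 7, 8, 10} — 7 in total.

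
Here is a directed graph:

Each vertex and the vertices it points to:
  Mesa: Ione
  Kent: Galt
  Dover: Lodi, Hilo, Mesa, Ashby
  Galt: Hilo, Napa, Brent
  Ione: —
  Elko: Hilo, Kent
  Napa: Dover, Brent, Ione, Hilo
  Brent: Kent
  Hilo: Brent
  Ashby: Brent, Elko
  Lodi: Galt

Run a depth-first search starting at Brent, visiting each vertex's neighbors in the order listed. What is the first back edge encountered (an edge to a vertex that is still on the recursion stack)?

DFS from Brent (visiting each vertex's neighbors in the order listed); mark gray on enter, black on exit:
Brent gray
  Kent gray
    Galt gray
      Hilo gray
        Hilo→Brent: Brent is gray → back edge
First back edge: Hilo → Brent.

Hilo->Brent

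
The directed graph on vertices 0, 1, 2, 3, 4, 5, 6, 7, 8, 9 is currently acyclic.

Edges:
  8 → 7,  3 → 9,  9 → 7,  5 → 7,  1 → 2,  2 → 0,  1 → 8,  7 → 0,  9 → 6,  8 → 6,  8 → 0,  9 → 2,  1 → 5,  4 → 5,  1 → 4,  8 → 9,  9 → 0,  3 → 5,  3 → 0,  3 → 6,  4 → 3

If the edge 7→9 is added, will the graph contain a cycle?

Yes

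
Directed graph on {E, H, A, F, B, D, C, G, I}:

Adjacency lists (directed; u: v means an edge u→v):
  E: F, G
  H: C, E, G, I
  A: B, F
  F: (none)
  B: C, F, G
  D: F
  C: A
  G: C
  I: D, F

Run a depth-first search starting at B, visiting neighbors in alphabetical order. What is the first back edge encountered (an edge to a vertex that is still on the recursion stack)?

A->B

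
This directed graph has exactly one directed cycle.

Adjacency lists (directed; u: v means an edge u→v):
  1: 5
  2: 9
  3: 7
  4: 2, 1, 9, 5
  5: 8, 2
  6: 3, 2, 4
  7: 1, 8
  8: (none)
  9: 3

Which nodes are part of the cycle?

1, 2, 3, 5, 7, 9

DFS with gray/black marking from 2:
2 gray
  9 gray
    3 gray
      7 gray
        1 gray
          5 gray
            8 gray
            8 black
            5→2: 2 is gray → back edge
Back edge closes the cycle 2 → 9 → 3 → 7 → 1 → 5 → 2; its vertices are {1, 2, 3, 5, 7, 9}.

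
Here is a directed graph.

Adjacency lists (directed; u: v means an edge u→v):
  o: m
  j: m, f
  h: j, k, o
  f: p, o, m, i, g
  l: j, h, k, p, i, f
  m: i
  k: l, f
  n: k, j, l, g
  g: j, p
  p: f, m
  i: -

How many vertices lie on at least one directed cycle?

A vertex is on a directed cycle iff it belongs to a strongly connected component of size ≥ 2 (or has a self-loop).
The vertices on cycles are {f, g, h, j, k, l, p} — 7 in total.

7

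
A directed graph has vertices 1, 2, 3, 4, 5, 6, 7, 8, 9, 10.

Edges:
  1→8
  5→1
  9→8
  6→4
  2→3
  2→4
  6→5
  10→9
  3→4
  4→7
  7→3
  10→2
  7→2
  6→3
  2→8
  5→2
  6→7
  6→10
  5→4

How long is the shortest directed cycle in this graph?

3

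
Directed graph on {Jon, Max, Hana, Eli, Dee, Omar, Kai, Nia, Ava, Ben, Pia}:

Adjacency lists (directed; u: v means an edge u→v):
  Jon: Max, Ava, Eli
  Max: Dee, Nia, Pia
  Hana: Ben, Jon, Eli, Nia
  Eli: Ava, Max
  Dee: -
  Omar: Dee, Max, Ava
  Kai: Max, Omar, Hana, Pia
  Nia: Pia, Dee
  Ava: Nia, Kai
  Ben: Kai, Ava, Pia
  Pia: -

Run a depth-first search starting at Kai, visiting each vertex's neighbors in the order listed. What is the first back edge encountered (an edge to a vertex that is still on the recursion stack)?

Ava→Kai

DFS from Kai (visiting each vertex's neighbors in the order listed); mark gray on enter, black on exit:
Kai gray
  Max gray
    Dee gray
    Dee black
    Nia gray
      Pia gray
      Pia black
      Nia→Dee: Dee black — skip
    Nia black
    Max→Pia: Pia black — skip
  Max black
  Omar gray
    Omar→Dee: Dee black — skip
    Omar→Max: Max black — skip
    Ava gray
      Ava→Nia: Nia black — skip
      Ava→Kai: Kai is gray → back edge
First back edge: Ava → Kai.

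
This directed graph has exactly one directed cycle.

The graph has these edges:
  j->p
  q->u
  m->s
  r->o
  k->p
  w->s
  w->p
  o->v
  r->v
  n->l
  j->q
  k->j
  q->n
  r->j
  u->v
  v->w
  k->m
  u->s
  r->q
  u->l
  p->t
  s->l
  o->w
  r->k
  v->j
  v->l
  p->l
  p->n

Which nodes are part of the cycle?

DFS with gray/black marking from q:
q gray
  n gray
    l gray
    l black
  n black
  u gray
    s gray
      s→l: l black — skip
    s black
    v gray
      v→l: l black — skip
      w gray
        p gray
          p→n: n black — skip
          t gray
          t black
          p→l: l black — skip
        p black
        w→s: s black — skip
      w black
      j gray
        j→q: q is gray → back edge
Back edge closes the cycle q → u → v → j → q; its vertices are {j, q, u, v}.

j, q, u, v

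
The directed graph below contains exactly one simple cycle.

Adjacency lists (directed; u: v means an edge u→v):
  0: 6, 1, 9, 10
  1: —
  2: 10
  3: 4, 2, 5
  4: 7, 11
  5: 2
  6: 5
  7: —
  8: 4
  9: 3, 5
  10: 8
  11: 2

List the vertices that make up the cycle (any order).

DFS with gray/black marking from 10:
10 gray
  8 gray
    4 gray
      7 gray
      7 black
      11 gray
        2 gray
          2→10: 10 is gray → back edge
Back edge closes the cycle 10 → 8 → 4 → 11 → 2 → 10; its vertices are {2, 4, 8, 10, 11}.

2, 4, 8, 10, 11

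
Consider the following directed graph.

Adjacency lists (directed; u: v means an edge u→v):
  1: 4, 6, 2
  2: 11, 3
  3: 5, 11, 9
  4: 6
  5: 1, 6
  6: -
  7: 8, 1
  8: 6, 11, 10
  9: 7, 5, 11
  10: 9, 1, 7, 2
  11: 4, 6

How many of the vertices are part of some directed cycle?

A vertex is on a directed cycle iff it belongs to a strongly connected component of size ≥ 2 (or has a self-loop).
The vertices on cycles are {1, 2, 3, 5, 7, 8, 9, 10} — 8 in total.

8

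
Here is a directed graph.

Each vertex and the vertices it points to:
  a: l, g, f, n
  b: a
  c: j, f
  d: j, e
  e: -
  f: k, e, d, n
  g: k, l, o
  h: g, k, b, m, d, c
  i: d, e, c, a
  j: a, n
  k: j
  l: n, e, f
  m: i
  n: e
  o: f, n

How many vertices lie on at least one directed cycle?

A vertex is on a directed cycle iff it belongs to a strongly connected component of size ≥ 2 (or has a self-loop).
The vertices on cycles are {a, d, f, g, j, k, l, o} — 8 in total.

8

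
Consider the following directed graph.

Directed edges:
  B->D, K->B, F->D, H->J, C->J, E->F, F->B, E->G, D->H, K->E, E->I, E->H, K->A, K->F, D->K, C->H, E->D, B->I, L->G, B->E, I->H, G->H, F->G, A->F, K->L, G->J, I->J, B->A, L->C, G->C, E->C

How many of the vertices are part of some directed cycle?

6

A vertex is on a directed cycle iff it belongs to a strongly connected component of size ≥ 2 (or has a self-loop).
The vertices on cycles are {A, B, D, E, F, K} — 6 in total.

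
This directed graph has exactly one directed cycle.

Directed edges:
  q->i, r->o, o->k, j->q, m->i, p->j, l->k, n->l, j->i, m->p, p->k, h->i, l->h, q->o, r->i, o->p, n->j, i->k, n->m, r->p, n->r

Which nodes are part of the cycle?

DFS with gray/black marking from j:
j gray
  i gray
    k gray
    k black
  i black
  q gray
    q→i: i black — skip
    o gray
      p gray
        p→j: j is gray → back edge
Back edge closes the cycle j → q → o → p → j; its vertices are {j, o, p, q}.

j, o, p, q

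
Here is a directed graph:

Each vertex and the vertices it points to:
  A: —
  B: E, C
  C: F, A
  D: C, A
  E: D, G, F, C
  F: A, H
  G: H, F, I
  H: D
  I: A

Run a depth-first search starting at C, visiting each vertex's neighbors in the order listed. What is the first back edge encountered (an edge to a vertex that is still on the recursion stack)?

DFS from C (visiting each vertex's neighbors in the order listed); mark gray on enter, black on exit:
C gray
  F gray
    A gray
    A black
    H gray
      D gray
        D→C: C is gray → back edge
First back edge: D → C.

D→C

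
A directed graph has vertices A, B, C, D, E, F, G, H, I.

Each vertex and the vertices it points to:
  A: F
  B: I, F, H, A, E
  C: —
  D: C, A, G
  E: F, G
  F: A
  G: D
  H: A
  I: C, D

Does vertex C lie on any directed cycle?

C lies on a cycle iff there is a path from C back to itself.
Exploring from C, it never reaches itself; equivalently, its strongly connected component is a singleton.

No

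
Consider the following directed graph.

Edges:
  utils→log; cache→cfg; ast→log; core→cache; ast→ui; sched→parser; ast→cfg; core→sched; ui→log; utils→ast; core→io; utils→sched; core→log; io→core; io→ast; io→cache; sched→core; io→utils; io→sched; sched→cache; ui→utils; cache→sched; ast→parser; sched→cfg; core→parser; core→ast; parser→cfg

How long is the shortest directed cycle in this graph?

For each vertex v, BFS finds the shortest path from v back to v.
The shortest such closed walk is io → core → io, length 2.

2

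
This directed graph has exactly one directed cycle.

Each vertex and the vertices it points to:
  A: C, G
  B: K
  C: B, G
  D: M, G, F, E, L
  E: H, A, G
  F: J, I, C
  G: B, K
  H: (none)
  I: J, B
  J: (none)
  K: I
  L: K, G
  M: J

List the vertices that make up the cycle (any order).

DFS with gray/black marking from I:
I gray
  J gray
  J black
  B gray
    K gray
      K→I: I is gray → back edge
Back edge closes the cycle I → B → K → I; its vertices are {B, I, K}.

B, I, K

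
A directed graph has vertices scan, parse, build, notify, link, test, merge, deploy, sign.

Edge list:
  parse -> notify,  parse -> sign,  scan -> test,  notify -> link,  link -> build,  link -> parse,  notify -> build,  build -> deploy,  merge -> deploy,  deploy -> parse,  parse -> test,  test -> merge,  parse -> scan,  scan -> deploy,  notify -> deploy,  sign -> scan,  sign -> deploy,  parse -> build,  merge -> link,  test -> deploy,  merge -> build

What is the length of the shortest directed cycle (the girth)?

3

For each vertex v, BFS finds the shortest path from v back to v.
The shortest such closed walk is parse → notify → deploy → parse, length 3.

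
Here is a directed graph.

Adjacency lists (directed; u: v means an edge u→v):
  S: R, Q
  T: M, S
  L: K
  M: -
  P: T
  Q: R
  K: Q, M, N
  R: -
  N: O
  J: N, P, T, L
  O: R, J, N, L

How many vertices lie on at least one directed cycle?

A vertex is on a directed cycle iff it belongs to a strongly connected component of size ≥ 2 (or has a self-loop).
The vertices on cycles are {J, K, L, N, O} — 5 in total.

5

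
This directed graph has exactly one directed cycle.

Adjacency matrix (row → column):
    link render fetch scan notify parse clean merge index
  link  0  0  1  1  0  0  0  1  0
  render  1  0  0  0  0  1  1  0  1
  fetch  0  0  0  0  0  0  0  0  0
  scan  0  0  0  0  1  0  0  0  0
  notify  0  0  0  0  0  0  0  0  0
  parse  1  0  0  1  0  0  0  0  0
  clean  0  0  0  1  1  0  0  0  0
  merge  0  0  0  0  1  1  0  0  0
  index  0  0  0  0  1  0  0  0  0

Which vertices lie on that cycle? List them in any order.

link, merge, parse

DFS with gray/black marking from parse:
parse gray
  scan gray
    notify gray
    notify black
  scan black
  link gray
    link→scan: scan black — skip
    merge gray
      merge→parse: parse is gray → back edge
Back edge closes the cycle parse → link → merge → parse; its vertices are {link, merge, parse}.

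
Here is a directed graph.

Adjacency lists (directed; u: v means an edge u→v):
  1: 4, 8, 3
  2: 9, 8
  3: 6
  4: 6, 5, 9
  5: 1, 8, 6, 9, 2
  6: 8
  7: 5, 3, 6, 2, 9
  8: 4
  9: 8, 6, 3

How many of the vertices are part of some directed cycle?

8

A vertex is on a directed cycle iff it belongs to a strongly connected component of size ≥ 2 (or has a self-loop).
The vertices on cycles are {1, 2, 3, 4, 5, 6, 8, 9} — 8 in total.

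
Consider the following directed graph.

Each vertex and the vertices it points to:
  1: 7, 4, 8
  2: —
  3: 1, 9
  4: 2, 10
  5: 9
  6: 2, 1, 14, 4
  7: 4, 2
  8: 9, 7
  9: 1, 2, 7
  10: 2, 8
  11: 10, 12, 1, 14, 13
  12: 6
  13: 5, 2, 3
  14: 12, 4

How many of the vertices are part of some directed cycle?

A vertex is on a directed cycle iff it belongs to a strongly connected component of size ≥ 2 (or has a self-loop).
The vertices on cycles are {1, 4, 6, 7, 8, 9, 10, 12, 14} — 9 in total.

9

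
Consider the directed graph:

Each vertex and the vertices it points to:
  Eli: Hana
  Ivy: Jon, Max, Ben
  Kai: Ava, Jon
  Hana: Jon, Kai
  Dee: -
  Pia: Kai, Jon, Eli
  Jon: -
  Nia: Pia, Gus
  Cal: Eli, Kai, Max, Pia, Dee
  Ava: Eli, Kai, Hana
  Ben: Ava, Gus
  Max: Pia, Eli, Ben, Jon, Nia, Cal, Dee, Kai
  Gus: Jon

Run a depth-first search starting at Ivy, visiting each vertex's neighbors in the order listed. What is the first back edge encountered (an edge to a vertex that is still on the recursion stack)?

Hana→Kai

DFS from Ivy (visiting each vertex's neighbors in the order listed); mark gray on enter, black on exit:
Ivy gray
  Jon gray
  Jon black
  Max gray
    Pia gray
      Kai gray
        Ava gray
          Eli gray
            Hana gray
              Hana→Jon: Jon black — skip
              Hana→Kai: Kai is gray → back edge
First back edge: Hana → Kai.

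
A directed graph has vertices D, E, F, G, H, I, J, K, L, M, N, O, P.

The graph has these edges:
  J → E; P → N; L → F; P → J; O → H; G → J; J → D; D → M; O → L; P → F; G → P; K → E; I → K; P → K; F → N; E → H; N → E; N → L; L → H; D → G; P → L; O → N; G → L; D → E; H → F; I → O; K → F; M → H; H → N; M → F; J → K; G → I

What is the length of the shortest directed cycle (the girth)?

3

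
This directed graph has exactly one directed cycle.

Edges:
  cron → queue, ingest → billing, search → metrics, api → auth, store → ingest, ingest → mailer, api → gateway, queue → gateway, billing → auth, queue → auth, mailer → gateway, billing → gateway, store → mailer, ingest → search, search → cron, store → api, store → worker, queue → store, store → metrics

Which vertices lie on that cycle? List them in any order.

cron, queue, store, ingest, search

DFS with gray/black marking from queue:
queue gray
  store gray
    api gray
      auth gray
      auth black
      gateway gray
      gateway black
    api black
    metrics gray
    metrics black
    ingest gray
      billing gray
        billing→gateway: gateway black — skip
        billing→auth: auth black — skip
      billing black
      mailer gray
        mailer→gateway: gateway black — skip
      mailer black
      search gray
        search→metrics: metrics black — skip
        cron gray
          cron→queue: queue is gray → back edge
Back edge closes the cycle queue → store → ingest → search → cron → queue; its vertices are {cron, queue, store, ingest, search}.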